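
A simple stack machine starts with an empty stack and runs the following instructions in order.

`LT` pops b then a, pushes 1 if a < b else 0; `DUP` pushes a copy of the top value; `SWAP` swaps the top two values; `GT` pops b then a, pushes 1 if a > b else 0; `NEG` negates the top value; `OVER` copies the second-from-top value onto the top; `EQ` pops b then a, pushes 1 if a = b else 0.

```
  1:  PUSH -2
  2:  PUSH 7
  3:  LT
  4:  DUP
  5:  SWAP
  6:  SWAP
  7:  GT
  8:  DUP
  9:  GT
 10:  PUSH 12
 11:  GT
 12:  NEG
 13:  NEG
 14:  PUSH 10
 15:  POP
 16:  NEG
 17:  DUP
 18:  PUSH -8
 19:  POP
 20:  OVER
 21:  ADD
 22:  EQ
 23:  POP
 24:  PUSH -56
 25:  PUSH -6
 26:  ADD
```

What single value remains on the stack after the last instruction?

PUSH -2  -> -2
PUSH 7   -> -2 7
LT       -> 1
DUP      -> 1 1
SWAP     -> 1 1
SWAP     -> 1 1
GT       -> 0
DUP      -> 0 0
GT       -> 0
PUSH 12  -> 0 12
GT       -> 0
NEG      -> 0
NEG      -> 0
PUSH 10  -> 0 10
POP      -> 0
NEG      -> 0
DUP      -> 0 0
PUSH -8  -> 0 0 -8
POP      -> 0 0
OVER     -> 0 0 0
ADD      -> 0 0
EQ       -> 1
POP      -> (empty)
PUSH -56 -> -56
PUSH -6  -> -56 -6
ADD      -> -62

-62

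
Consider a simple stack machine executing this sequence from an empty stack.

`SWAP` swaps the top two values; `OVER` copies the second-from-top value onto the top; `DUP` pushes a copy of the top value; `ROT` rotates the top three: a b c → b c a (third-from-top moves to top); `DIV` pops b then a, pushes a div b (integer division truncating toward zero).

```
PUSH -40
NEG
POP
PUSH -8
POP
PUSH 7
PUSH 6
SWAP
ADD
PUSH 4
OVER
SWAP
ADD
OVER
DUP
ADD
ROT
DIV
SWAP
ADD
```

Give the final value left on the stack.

19

PUSH -40 -> [-40]
NEG      -> [40]
POP      -> []
PUSH -8  -> [-8]
POP      -> []
PUSH 7   -> [7]
PUSH 6   -> [7, 6]
SWAP     -> [6, 7]
ADD      -> [13]
PUSH 4   -> [13, 4]
OVER     -> [13, 4, 13]
SWAP     -> [13, 13, 4]
ADD      -> [13, 17]
OVER     -> [13, 17, 13]
DUP      -> [13, 17, 13, 13]
ADD      -> [13, 17, 26]
ROT      -> [17, 26, 13]
DIV      -> [17, 2]
SWAP     -> [2, 17]
ADD      -> [19]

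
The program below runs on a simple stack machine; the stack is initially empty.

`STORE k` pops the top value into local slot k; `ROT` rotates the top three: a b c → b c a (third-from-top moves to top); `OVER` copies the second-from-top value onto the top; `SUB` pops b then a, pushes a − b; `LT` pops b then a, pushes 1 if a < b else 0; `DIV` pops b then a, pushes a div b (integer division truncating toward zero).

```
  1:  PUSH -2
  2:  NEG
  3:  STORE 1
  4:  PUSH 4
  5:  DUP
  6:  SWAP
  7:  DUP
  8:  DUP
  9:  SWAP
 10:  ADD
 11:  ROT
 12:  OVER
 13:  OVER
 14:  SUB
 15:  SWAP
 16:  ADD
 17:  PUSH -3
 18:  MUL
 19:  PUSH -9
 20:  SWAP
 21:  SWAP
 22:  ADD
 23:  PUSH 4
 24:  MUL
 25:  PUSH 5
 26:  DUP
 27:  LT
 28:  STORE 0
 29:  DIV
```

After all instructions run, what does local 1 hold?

2

PUSH -2 : [-2]
NEG     : [2]
STORE 1 : []
PUSH 4  : [4]
DUP     : [4, 4]
SWAP    : [4, 4]
DUP     : [4, 4, 4]
DUP     : [4, 4, 4, 4]
SWAP    : [4, 4, 4, 4]
ADD     : [4, 4, 8]
ROT     : [4, 8, 4]
OVER    : [4, 8, 4, 8]
OVER    : [4, 8, 4, 8, 4]
SUB     : [4, 8, 4, 4]
SWAP    : [4, 8, 4, 4]
ADD     : [4, 8, 8]
PUSH -3 : [4, 8, 8, -3]
MUL     : [4, 8, -24]
PUSH -9 : [4, 8, -24, -9]
SWAP    : [4, 8, -9, -24]
SWAP    : [4, 8, -24, -9]
ADD     : [4, 8, -33]
PUSH 4  : [4, 8, -33, 4]
MUL     : [4, 8, -132]
PUSH 5  : [4, 8, -132, 5]
DUP     : [4, 8, -132, 5, 5]
LT      : [4, 8, -132, 0]
STORE 0 : [4, 8, -132]
DIV     : [4, 0]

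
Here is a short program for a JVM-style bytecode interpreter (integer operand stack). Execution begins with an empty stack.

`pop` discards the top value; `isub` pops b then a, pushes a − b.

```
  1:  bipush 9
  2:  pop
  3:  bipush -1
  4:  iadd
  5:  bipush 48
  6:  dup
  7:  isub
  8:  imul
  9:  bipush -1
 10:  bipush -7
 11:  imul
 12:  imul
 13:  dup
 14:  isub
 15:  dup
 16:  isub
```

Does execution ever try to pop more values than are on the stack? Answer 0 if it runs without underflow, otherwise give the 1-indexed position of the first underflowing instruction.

4

bipush 9  : 9
pop       : (empty)
bipush -1 : -1
iadd  — needs 2 operands, stack has 1 → underflow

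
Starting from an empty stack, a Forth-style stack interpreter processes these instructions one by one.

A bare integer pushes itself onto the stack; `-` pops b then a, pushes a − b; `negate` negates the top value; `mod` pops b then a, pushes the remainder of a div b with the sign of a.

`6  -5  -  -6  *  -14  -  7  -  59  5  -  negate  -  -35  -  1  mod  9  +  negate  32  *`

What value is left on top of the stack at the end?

-288

6       6
-5      6 -5
-       11
-6      11 -6
*       -66
-14     -66 -14
-       -52
7       -52 7
-       -59
59      -59 59
5       -59 59 5
-       -59 54
negate  -59 -54
-       -5
-35     -5 -35
-       30
1       30 1
mod     0
9       0 9
+       9
negate  -9
32      -9 32
*       -288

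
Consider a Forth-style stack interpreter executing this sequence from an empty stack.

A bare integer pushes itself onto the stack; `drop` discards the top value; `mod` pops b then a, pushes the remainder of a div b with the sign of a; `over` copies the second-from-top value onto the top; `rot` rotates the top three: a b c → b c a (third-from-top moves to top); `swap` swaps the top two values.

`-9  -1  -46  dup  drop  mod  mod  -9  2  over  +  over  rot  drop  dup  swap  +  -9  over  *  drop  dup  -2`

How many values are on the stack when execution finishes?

-9   -> -9
-1   -> -9 -1
-46  -> -9 -1 -46
dup  -> -9 -1 -46 -46
drop -> -9 -1 -46
mod  -> -9 -1
mod  -> 0
-9   -> 0 -9
2    -> 0 -9 2
over -> 0 -9 2 -9
+    -> 0 -9 -7
over -> 0 -9 -7 -9
rot  -> 0 -7 -9 -9
drop -> 0 -7 -9
dup  -> 0 -7 -9 -9
swap -> 0 -7 -9 -9
+    -> 0 -7 -18
-9   -> 0 -7 -18 -9
over -> 0 -7 -18 -9 -18
*    -> 0 -7 -18 162
drop -> 0 -7 -18
dup  -> 0 -7 -18 -18
-2   -> 0 -7 -18 -18 -2

5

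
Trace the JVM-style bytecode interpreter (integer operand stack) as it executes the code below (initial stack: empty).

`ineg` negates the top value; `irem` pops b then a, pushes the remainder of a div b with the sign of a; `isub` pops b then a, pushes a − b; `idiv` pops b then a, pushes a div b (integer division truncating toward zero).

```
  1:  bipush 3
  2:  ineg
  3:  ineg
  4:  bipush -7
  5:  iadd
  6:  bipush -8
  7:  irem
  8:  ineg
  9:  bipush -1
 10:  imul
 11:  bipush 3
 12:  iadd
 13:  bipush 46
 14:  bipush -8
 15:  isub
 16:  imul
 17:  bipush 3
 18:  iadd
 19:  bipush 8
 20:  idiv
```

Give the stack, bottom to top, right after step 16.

bipush 3  : [3]
ineg      : [-3]
ineg      : [3]
bipush -7 : [3, -7]
iadd      : [-4]
bipush -8 : [-4, -8]
irem      : [-4]
ineg      : [4]
bipush -1 : [4, -1]
imul      : [-4]
bipush 3  : [-4, 3]
iadd      : [-1]
bipush 46 : [-1, 46]
bipush -8 : [-1, 46, -8]
isub      : [-1, 54]
imul      : [-54]

[-54]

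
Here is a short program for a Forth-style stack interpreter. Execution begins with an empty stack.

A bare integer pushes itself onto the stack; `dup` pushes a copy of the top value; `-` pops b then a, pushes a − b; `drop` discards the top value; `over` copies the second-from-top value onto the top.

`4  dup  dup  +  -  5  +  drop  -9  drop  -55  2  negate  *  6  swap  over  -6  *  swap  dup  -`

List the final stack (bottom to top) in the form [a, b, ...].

[6, -36, 0]

4      -> 4
dup    -> 4 4
dup    -> 4 4 4
+      -> 4 8
-      -> -4
5      -> -4 5
+      -> 1
drop   -> (empty)
-9     -> -9
drop   -> (empty)
-55    -> -55
2      -> -55 2
negate -> -55 -2
*      -> 110
6      -> 110 6
swap   -> 6 110
over   -> 6 110 6
-6     -> 6 110 6 -6
*      -> 6 110 -36
swap   -> 6 -36 110
dup    -> 6 -36 110 110
-      -> 6 -36 0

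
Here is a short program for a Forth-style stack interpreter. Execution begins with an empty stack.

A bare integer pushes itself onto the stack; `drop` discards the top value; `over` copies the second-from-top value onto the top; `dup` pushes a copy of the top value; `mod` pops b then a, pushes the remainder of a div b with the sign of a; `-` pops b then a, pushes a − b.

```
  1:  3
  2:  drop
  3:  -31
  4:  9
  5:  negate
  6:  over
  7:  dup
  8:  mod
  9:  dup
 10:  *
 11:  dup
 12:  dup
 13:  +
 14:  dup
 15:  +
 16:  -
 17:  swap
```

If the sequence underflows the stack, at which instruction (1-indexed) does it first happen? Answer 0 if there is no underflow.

0

3      → [3]
drop   → []
-31    → [-31]
9      → [-31, 9]
negate → [-31, -9]
over   → [-31, -9, -31]
dup    → [-31, -9, -31, -31]
mod    → [-31, -9, 0]
dup    → [-31, -9, 0, 0]
*      → [-31, -9, 0]
dup    → [-31, -9, 0, 0]
dup    → [-31, -9, 0, 0, 0]
+      → [-31, -9, 0, 0]
dup    → [-31, -9, 0, 0, 0]
+      → [-31, -9, 0, 0]
-      → [-31, -9, 0]
swap   → [-31, 0, -9]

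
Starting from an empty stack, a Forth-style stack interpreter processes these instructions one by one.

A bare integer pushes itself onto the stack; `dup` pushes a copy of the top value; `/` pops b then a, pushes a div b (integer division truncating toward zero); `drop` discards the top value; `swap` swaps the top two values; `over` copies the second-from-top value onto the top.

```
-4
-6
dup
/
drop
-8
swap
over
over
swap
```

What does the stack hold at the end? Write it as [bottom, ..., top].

[-8, -4, -4, -8]

-4   -> -4
-6   -> -4 -6
dup  -> -4 -6 -6
/    -> -4 1
drop -> -4
-8   -> -4 -8
swap -> -8 -4
over -> -8 -4 -8
over -> -8 -4 -8 -4
swap -> -8 -4 -4 -8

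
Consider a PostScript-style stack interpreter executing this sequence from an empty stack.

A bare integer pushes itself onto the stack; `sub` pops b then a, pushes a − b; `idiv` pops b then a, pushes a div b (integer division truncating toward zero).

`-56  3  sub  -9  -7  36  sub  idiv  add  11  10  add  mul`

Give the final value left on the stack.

-1239

-56  : -56
3    : -56 3
sub  : -59
-9   : -59 -9
-7   : -59 -9 -7
36   : -59 -9 -7 36
sub  : -59 -9 -43
idiv : -59 0
add  : -59
11   : -59 11
10   : -59 11 10
add  : -59 21
mul  : -1239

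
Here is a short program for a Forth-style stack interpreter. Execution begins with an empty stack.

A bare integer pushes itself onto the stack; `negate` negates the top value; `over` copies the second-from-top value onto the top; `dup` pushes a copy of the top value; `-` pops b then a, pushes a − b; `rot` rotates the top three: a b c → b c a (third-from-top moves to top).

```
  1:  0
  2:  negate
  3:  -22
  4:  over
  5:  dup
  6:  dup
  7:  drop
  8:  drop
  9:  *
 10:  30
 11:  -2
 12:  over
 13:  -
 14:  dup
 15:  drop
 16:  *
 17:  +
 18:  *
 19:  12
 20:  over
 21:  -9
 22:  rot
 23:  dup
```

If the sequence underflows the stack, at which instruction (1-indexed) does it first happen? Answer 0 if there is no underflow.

0       0
negate  0
-22     0 -22
over    0 -22 0
dup     0 -22 0 0
dup     0 -22 0 0 0
drop    0 -22 0 0
drop    0 -22 0
*       0 0
30      0 0 30
-2      0 0 30 -2
over    0 0 30 -2 30
-       0 0 30 -32
dup     0 0 30 -32 -32
drop    0 0 30 -32
*       0 0 -960
+       0 -960
*       0
12      0 12
over    0 12 0
-9      0 12 0 -9
rot     0 0 -9 12
dup     0 0 -9 12 12

0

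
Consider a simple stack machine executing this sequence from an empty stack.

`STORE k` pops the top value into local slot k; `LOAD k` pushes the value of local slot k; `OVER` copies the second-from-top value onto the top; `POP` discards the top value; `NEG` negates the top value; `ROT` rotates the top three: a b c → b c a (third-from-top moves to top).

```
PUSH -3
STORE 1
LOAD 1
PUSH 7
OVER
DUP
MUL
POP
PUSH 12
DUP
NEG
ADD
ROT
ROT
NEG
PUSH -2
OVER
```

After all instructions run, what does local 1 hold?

PUSH -3 → [-3]
STORE 1 → []
LOAD 1  → [-3]
PUSH 7  → [-3, 7]
OVER    → [-3, 7, -3]
DUP     → [-3, 7, -3, -3]
MUL     → [-3, 7, 9]
POP     → [-3, 7]
PUSH 12 → [-3, 7, 12]
DUP     → [-3, 7, 12, 12]
NEG     → [-3, 7, 12, -12]
ADD     → [-3, 7, 0]
ROT     → [7, 0, -3]
ROT     → [0, -3, 7]
NEG     → [0, -3, -7]
PUSH -2 → [0, -3, -7, -2]
OVER    → [0, -3, -7, -2, -7]

-3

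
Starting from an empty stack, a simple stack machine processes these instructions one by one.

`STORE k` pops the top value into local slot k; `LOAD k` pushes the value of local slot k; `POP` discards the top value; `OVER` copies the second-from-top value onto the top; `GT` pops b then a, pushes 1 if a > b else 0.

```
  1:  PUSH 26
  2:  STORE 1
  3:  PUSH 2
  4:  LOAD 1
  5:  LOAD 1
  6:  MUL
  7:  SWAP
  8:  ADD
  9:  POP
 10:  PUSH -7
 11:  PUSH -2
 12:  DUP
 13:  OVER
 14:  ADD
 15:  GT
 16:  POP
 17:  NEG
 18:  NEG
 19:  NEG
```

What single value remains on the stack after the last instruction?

7

PUSH 26 -> [26]
STORE 1 -> []
PUSH 2  -> [2]
LOAD 1  -> [2, 26]
LOAD 1  -> [2, 26, 26]
MUL     -> [2, 676]
SWAP    -> [676, 2]
ADD     -> [678]
POP     -> []
PUSH -7 -> [-7]
PUSH -2 -> [-7, -2]
DUP     -> [-7, -2, -2]
OVER    -> [-7, -2, -2, -2]
ADD     -> [-7, -2, -4]
GT      -> [-7, 1]
POP     -> [-7]
NEG     -> [7]
NEG     -> [-7]
NEG     -> [7]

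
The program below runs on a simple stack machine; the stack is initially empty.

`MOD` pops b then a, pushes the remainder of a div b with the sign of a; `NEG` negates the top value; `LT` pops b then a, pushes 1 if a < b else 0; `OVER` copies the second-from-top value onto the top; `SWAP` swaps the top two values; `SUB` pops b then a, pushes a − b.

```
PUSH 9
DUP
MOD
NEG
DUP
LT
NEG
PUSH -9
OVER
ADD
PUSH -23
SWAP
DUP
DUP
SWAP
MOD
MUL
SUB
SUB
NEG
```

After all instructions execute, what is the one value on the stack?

PUSH 9   -> [9]
DUP      -> [9, 9]
MOD      -> [0]
NEG      -> [0]
DUP      -> [0, 0]
LT       -> [0]
NEG      -> [0]
PUSH -9  -> [0, -9]
OVER     -> [0, -9, 0]
ADD      -> [0, -9]
PUSH -23 -> [0, -9, -23]
SWAP     -> [0, -23, -9]
DUP      -> [0, -23, -9, -9]
DUP      -> [0, -23, -9, -9, -9]
SWAP     -> [0, -23, -9, -9, -9]
MOD      -> [0, -23, -9, 0]
MUL      -> [0, -23, 0]
SUB      -> [0, -23]
SUB      -> [23]
NEG      -> [-23]

-23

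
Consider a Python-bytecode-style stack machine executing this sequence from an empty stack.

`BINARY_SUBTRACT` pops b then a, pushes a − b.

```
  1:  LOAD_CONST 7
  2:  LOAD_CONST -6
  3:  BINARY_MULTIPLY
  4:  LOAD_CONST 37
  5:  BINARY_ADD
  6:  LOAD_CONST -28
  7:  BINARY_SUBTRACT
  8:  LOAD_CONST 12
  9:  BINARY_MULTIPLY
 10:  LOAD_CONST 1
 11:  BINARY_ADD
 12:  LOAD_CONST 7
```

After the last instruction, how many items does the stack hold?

2

LOAD_CONST 7    : 7
LOAD_CONST -6   : 7 -6
BINARY_MULTIPLY : -42
LOAD_CONST 37   : -42 37
BINARY_ADD      : -5
LOAD_CONST -28  : -5 -28
BINARY_SUBTRACT : 23
LOAD_CONST 12   : 23 12
BINARY_MULTIPLY : 276
LOAD_CONST 1    : 276 1
BINARY_ADD      : 277
LOAD_CONST 7    : 277 7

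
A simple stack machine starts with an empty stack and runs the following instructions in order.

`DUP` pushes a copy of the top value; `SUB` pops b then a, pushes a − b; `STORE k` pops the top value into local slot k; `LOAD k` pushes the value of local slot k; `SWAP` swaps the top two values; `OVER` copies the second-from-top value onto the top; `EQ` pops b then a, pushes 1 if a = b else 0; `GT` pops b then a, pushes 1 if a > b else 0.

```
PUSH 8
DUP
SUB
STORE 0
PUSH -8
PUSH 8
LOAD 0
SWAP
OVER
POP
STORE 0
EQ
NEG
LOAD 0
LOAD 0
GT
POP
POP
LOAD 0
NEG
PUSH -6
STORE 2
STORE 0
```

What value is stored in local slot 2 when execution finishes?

-6

PUSH 8  → 8
DUP     → 8 8
SUB     → 0
STORE 0 → (empty)
PUSH -8 → -8
PUSH 8  → -8 8
LOAD 0  → -8 8 0
SWAP    → -8 0 8
OVER    → -8 0 8 0
POP     → -8 0 8
STORE 0 → -8 0
EQ      → 0
NEG     → 0
LOAD 0  → 0 8
LOAD 0  → 0 8 8
GT      → 0 0
POP     → 0
POP     → (empty)
LOAD 0  → 8
NEG     → -8
PUSH -6 → -8 -6
STORE 2 → -8
STORE 0 → (empty)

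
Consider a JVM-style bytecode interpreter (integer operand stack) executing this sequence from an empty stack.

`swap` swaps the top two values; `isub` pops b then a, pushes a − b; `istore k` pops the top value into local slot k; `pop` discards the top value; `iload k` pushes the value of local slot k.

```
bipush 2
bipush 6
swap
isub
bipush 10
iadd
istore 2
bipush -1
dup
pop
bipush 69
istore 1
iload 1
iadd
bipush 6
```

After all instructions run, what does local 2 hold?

14

bipush 2  -> [2]
bipush 6  -> [2, 6]
swap      -> [6, 2]
isub      -> [4]
bipush 10 -> [4, 10]
iadd      -> [14]
istore 2  -> []
bipush -1 -> [-1]
dup       -> [-1, -1]
pop       -> [-1]
bipush 69 -> [-1, 69]
istore 1  -> [-1]
iload 1   -> [-1, 69]
iadd      -> [68]
bipush 6  -> [68, 6]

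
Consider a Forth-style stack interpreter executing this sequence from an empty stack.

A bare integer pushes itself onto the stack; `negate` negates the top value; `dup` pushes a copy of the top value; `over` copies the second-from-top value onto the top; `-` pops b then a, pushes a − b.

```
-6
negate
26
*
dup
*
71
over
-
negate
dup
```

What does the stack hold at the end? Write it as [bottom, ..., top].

-6     → -6
negate → 6
26     → 6 26
*      → 156
dup    → 156 156
*      → 24336
71     → 24336 71
over   → 24336 71 24336
-      → 24336 -24265
negate → 24336 24265
dup    → 24336 24265 24265

[24336, 24265, 24265]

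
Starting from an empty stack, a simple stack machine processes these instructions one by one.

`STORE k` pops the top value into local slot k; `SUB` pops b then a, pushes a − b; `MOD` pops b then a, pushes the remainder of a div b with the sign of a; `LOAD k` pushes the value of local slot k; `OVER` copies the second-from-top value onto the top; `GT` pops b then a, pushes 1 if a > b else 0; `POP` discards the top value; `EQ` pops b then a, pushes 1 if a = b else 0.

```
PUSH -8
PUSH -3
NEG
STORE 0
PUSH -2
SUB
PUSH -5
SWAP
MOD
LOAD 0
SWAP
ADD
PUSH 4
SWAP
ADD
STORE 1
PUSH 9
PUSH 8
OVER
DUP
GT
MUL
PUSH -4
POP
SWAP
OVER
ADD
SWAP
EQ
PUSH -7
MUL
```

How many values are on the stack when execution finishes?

PUSH -8  [-8]
PUSH -3  [-8, -3]
NEG      [-8, 3]
STORE 0  [-8]
PUSH -2  [-8, -2]
SUB      [-6]
PUSH -5  [-6, -5]
SWAP     [-5, -6]
MOD      [-5]
LOAD 0   [-5, 3]
SWAP     [3, -5]
ADD      [-2]
PUSH 4   [-2, 4]
SWAP     [4, -2]
ADD      [2]
STORE 1  []
PUSH 9   [9]
PUSH 8   [9, 8]
OVER     [9, 8, 9]
DUP      [9, 8, 9, 9]
GT       [9, 8, 0]
MUL      [9, 0]
PUSH -4  [9, 0, -4]
POP      [9, 0]
SWAP     [0, 9]
OVER     [0, 9, 0]
ADD      [0, 9]
SWAP     [9, 0]
EQ       [0]
PUSH -7  [0, -7]
MUL      [0]

1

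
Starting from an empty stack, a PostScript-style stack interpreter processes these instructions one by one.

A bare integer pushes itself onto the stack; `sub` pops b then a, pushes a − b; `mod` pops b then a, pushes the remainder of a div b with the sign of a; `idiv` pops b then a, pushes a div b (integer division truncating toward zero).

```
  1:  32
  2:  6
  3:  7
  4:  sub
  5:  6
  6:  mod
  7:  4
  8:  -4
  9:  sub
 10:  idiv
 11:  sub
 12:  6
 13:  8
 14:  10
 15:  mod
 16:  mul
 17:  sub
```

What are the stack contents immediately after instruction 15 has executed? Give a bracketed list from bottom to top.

32    [32]
6     [32, 6]
7     [32, 6, 7]
sub   [32, -1]
6     [32, -1, 6]
mod   [32, -1]
4     [32, -1, 4]
-4    [32, -1, 4, -4]
sub   [32, -1, 8]
idiv  [32, 0]
sub   [32]
6     [32, 6]
8     [32, 6, 8]
10    [32, 6, 8, 10]
mod   [32, 6, 8]

[32, 6, 8]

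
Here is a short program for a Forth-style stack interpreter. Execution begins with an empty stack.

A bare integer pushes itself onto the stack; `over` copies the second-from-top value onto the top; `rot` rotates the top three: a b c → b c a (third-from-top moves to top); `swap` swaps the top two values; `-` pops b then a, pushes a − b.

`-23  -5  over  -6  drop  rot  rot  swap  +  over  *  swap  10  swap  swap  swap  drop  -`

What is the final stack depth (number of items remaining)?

1

-23  : [-23]
-5   : [-23, -5]
over : [-23, -5, -23]
-6   : [-23, -5, -23, -6]
drop : [-23, -5, -23]
rot  : [-5, -23, -23]
rot  : [-23, -23, -5]
swap : [-23, -5, -23]
+    : [-23, -28]
over : [-23, -28, -23]
*    : [-23, 644]
swap : [644, -23]
10   : [644, -23, 10]
swap : [644, 10, -23]
swap : [644, -23, 10]
swap : [644, 10, -23]
drop : [644, 10]
-    : [634]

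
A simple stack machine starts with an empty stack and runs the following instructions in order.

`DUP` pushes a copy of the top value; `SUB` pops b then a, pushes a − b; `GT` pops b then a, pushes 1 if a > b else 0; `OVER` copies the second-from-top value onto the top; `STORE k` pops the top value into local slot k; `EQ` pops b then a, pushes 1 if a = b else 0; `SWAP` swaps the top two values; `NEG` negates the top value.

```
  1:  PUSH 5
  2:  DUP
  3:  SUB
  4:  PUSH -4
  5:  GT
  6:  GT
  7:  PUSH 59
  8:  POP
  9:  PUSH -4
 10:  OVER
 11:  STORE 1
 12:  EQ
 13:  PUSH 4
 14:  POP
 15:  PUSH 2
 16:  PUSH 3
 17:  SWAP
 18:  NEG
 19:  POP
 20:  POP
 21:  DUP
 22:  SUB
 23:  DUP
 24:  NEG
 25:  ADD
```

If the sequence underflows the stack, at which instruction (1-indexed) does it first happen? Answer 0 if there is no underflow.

6

PUSH 5  -> 5
DUP     -> 5 5
SUB     -> 0
PUSH -4 -> 0 -4
GT      -> 1
GT  — needs 2 operands, stack has 1 → underflow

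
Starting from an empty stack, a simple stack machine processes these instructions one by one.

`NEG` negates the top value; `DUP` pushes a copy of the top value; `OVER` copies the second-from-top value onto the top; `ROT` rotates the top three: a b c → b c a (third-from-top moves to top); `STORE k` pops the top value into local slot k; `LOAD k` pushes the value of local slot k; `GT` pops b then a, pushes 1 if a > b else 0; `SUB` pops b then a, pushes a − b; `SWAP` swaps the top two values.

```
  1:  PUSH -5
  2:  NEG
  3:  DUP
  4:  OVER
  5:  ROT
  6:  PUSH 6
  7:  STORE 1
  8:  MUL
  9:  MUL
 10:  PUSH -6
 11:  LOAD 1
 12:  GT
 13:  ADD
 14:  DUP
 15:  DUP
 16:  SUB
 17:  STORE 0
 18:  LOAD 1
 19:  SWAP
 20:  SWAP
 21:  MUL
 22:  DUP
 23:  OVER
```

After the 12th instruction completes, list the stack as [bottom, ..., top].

[125, 0]

PUSH -5 -> [-5]
NEG     -> [5]
DUP     -> [5, 5]
OVER    -> [5, 5, 5]
ROT     -> [5, 5, 5]
PUSH 6  -> [5, 5, 5, 6]
STORE 1 -> [5, 5, 5]
MUL     -> [5, 25]
MUL     -> [125]
PUSH -6 -> [125, -6]
LOAD 1  -> [125, -6, 6]
GT      -> [125, 0]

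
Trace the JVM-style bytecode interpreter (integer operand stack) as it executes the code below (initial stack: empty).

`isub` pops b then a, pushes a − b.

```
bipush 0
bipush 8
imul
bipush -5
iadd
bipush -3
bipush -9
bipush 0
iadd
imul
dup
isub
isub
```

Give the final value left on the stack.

bipush 0  -> 0
bipush 8  -> 0 8
imul      -> 0
bipush -5 -> 0 -5
iadd      -> -5
bipush -3 -> -5 -3
bipush -9 -> -5 -3 -9
bipush 0  -> -5 -3 -9 0
iadd      -> -5 -3 -9
imul      -> -5 27
dup       -> -5 27 27
isub      -> -5 0
isub      -> -5

-5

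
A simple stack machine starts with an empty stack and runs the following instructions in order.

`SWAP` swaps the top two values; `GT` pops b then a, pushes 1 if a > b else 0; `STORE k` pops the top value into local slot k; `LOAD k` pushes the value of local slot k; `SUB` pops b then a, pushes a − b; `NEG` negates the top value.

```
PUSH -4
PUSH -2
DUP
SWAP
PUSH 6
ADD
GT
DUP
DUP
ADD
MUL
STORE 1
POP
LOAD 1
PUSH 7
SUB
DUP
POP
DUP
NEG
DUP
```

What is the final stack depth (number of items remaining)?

3

PUSH -4 : -4
PUSH -2 : -4 -2
DUP     : -4 -2 -2
SWAP    : -4 -2 -2
PUSH 6  : -4 -2 -2 6
ADD     : -4 -2 4
GT      : -4 0
DUP     : -4 0 0
DUP     : -4 0 0 0
ADD     : -4 0 0
MUL     : -4 0
STORE 1 : -4
POP     : (empty)
LOAD 1  : 0
PUSH 7  : 0 7
SUB     : -7
DUP     : -7 -7
POP     : -7
DUP     : -7 -7
NEG     : -7 7
DUP     : -7 7 7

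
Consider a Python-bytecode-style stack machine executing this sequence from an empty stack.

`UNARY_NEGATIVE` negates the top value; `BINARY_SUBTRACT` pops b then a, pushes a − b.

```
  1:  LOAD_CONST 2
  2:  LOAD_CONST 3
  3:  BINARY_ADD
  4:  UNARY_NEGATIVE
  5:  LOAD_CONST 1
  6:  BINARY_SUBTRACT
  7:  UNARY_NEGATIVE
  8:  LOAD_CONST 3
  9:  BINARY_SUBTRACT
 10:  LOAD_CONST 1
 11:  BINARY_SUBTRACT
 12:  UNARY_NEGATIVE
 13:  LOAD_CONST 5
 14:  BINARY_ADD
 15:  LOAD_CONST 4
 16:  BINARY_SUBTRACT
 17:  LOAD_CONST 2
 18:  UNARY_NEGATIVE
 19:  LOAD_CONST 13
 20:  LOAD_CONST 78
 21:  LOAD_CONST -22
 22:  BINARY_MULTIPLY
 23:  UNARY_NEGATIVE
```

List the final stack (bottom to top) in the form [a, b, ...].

[-1, -2, 13, 1716]

LOAD_CONST 2     2
LOAD_CONST 3     2 3
BINARY_ADD       5
UNARY_NEGATIVE   -5
LOAD_CONST 1     -5 1
BINARY_SUBTRACT  -6
UNARY_NEGATIVE   6
LOAD_CONST 3     6 3
BINARY_SUBTRACT  3
LOAD_CONST 1     3 1
BINARY_SUBTRACT  2
UNARY_NEGATIVE   -2
LOAD_CONST 5     -2 5
BINARY_ADD       3
LOAD_CONST 4     3 4
BINARY_SUBTRACT  -1
LOAD_CONST 2     -1 2
UNARY_NEGATIVE   -1 -2
LOAD_CONST 13    -1 -2 13
LOAD_CONST 78    -1 -2 13 78
LOAD_CONST -22   -1 -2 13 78 -22
BINARY_MULTIPLY  -1 -2 13 -1716
UNARY_NEGATIVE   -1 -2 13 1716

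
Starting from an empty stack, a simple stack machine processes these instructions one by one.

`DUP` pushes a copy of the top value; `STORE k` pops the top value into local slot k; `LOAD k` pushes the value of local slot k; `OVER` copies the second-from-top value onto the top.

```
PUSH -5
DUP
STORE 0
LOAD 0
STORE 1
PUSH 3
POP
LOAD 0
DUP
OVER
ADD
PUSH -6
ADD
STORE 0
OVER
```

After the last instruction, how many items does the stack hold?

PUSH -5 : [-5]
DUP     : [-5, -5]
STORE 0 : [-5]
LOAD 0  : [-5, -5]
STORE 1 : [-5]
PUSH 3  : [-5, 3]
POP     : [-5]
LOAD 0  : [-5, -5]
DUP     : [-5, -5, -5]
OVER    : [-5, -5, -5, -5]
ADD     : [-5, -5, -10]
PUSH -6 : [-5, -5, -10, -6]
ADD     : [-5, -5, -16]
STORE 0 : [-5, -5]
OVER    : [-5, -5, -5]

3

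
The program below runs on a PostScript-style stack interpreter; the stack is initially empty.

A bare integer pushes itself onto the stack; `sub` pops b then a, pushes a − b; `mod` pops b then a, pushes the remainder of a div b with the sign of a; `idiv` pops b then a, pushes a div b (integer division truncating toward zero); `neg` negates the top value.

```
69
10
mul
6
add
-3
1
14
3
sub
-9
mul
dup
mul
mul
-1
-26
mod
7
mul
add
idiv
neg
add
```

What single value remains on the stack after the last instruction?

696

69   → 69
10   → 69 10
mul  → 690
6    → 690 6
add  → 696
-3   → 696 -3
1    → 696 -3 1
14   → 696 -3 1 14
3    → 696 -3 1 14 3
sub  → 696 -3 1 11
-9   → 696 -3 1 11 -9
mul  → 696 -3 1 -99
dup  → 696 -3 1 -99 -99
mul  → 696 -3 1 9801
mul  → 696 -3 9801
-1   → 696 -3 9801 -1
-26  → 696 -3 9801 -1 -26
mod  → 696 -3 9801 -1
7    → 696 -3 9801 -1 7
mul  → 696 -3 9801 -7
add  → 696 -3 9794
idiv → 696 0
neg  → 696 0
add  → 696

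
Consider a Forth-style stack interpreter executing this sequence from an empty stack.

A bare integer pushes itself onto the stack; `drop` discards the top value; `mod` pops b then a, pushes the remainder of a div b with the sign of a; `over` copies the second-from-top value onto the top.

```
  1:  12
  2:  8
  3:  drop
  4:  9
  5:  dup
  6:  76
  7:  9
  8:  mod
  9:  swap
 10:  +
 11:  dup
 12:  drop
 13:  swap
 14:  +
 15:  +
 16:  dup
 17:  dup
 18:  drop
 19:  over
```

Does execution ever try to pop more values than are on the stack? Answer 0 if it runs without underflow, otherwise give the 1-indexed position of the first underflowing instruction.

0

12   -> 12
8    -> 12 8
drop -> 12
9    -> 12 9
dup  -> 12 9 9
76   -> 12 9 9 76
9    -> 12 9 9 76 9
mod  -> 12 9 9 4
swap -> 12 9 4 9
+    -> 12 9 13
dup  -> 12 9 13 13
drop -> 12 9 13
swap -> 12 13 9
+    -> 12 22
+    -> 34
dup  -> 34 34
dup  -> 34 34 34
drop -> 34 34
over -> 34 34 34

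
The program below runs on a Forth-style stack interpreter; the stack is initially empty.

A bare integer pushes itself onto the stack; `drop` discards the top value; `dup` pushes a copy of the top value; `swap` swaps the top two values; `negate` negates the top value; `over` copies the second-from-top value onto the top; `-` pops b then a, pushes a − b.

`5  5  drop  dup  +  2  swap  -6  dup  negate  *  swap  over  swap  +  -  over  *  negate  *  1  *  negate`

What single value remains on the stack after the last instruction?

-40

5      → 5
5      → 5 5
drop   → 5
dup    → 5 5
+      → 10
2      → 10 2
swap   → 2 10
-6     → 2 10 -6
dup    → 2 10 -6 -6
negate → 2 10 -6 6
*      → 2 10 -36
swap   → 2 -36 10
over   → 2 -36 10 -36
swap   → 2 -36 -36 10
+      → 2 -36 -26
-      → 2 -10
over   → 2 -10 2
*      → 2 -20
negate → 2 20
*      → 40
1      → 40 1
*      → 40
negate → -40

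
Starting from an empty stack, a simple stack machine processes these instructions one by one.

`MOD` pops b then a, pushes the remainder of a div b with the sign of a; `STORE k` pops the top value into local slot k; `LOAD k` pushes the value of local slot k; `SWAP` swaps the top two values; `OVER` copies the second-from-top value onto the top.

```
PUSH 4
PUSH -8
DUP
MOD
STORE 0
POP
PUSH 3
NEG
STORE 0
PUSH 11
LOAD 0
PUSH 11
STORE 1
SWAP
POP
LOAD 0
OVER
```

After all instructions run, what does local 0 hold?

PUSH 4   [4]
PUSH -8  [4, -8]
DUP      [4, -8, -8]
MOD      [4, 0]
STORE 0  [4]
POP      []
PUSH 3   [3]
NEG      [-3]
STORE 0  []
PUSH 11  [11]
LOAD 0   [11, -3]
PUSH 11  [11, -3, 11]
STORE 1  [11, -3]
SWAP     [-3, 11]
POP      [-3]
LOAD 0   [-3, -3]
OVER     [-3, -3, -3]

-3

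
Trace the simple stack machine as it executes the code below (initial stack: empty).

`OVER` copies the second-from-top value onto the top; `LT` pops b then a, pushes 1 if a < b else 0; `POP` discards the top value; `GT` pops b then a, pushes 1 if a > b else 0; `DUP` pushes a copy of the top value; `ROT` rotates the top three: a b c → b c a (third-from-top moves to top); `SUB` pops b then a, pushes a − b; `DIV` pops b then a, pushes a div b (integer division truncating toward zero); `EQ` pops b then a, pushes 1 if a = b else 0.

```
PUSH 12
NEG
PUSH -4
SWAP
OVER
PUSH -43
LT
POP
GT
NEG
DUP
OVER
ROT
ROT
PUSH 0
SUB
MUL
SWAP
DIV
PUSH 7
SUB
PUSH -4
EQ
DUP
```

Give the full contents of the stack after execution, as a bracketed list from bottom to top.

[0, 0]

PUSH 12  : [12]
NEG      : [-12]
PUSH -4  : [-12, -4]
SWAP     : [-4, -12]
OVER     : [-4, -12, -4]
PUSH -43 : [-4, -12, -4, -43]
LT       : [-4, -12, 0]
POP      : [-4, -12]
GT       : [1]
NEG      : [-1]
DUP      : [-1, -1]
OVER     : [-1, -1, -1]
ROT      : [-1, -1, -1]
ROT      : [-1, -1, -1]
PUSH 0   : [-1, -1, -1, 0]
SUB      : [-1, -1, -1]
MUL      : [-1, 1]
SWAP     : [1, -1]
DIV      : [-1]
PUSH 7   : [-1, 7]
SUB      : [-8]
PUSH -4  : [-8, -4]
EQ       : [0]
DUP      : [0, 0]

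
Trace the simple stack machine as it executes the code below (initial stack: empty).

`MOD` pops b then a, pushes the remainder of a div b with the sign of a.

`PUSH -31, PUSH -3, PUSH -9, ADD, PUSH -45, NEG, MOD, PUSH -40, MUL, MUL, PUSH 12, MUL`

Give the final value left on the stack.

PUSH -31 : [-31]
PUSH -3  : [-31, -3]
PUSH -9  : [-31, -3, -9]
ADD      : [-31, -12]
PUSH -45 : [-31, -12, -45]
NEG      : [-31, -12, 45]
MOD      : [-31, -12]
PUSH -40 : [-31, -12, -40]
MUL      : [-31, 480]
MUL      : [-14880]
PUSH 12  : [-14880, 12]
MUL      : [-178560]

-178560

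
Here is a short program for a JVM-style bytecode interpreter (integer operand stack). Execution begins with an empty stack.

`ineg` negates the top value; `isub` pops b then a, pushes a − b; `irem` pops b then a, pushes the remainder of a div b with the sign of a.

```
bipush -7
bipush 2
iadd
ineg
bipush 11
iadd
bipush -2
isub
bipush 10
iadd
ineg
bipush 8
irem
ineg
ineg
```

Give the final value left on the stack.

-4

bipush -7  [-7]
bipush 2   [-7, 2]
iadd       [-5]
ineg       [5]
bipush 11  [5, 11]
iadd       [16]
bipush -2  [16, -2]
isub       [18]
bipush 10  [18, 10]
iadd       [28]
ineg       [-28]
bipush 8   [-28, 8]
irem       [-4]
ineg       [4]
ineg       [-4]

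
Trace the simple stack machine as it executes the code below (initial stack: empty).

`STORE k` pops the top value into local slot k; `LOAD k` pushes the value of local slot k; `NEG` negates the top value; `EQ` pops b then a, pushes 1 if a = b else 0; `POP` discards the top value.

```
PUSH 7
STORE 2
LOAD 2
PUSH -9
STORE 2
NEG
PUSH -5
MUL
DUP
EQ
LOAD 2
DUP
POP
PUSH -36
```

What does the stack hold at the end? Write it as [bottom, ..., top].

PUSH 7    [7]
STORE 2   []
LOAD 2    [7]
PUSH -9   [7, -9]
STORE 2   [7]
NEG       [-7]
PUSH -5   [-7, -5]
MUL       [35]
DUP       [35, 35]
EQ        [1]
LOAD 2    [1, -9]
DUP       [1, -9, -9]
POP       [1, -9]
PUSH -36  [1, -9, -36]

[1, -9, -36]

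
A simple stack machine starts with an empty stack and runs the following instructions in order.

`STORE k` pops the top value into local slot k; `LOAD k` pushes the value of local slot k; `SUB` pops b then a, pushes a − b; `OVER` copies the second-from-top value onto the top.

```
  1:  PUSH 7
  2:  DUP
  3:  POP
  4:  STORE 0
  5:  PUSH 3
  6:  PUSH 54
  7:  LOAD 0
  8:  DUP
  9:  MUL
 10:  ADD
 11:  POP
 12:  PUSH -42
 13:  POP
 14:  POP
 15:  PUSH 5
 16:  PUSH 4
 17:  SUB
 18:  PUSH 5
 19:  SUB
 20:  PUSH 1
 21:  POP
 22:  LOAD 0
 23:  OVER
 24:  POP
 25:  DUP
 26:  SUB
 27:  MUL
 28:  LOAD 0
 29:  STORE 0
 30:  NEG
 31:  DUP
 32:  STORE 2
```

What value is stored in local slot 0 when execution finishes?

7

PUSH 7   → [7]
DUP      → [7, 7]
POP      → [7]
STORE 0  → []
PUSH 3   → [3]
PUSH 54  → [3, 54]
LOAD 0   → [3, 54, 7]
DUP      → [3, 54, 7, 7]
MUL      → [3, 54, 49]
ADD      → [3, 103]
POP      → [3]
PUSH -42 → [3, -42]
POP      → [3]
POP      → []
PUSH 5   → [5]
PUSH 4   → [5, 4]
SUB      → [1]
PUSH 5   → [1, 5]
SUB      → [-4]
PUSH 1   → [-4, 1]
POP      → [-4]
LOAD 0   → [-4, 7]
OVER     → [-4, 7, -4]
POP      → [-4, 7]
DUP      → [-4, 7, 7]
SUB      → [-4, 0]
MUL      → [0]
LOAD 0   → [0, 7]
STORE 0  → [0]
NEG      → [0]
DUP      → [0, 0]
STORE 2  → [0]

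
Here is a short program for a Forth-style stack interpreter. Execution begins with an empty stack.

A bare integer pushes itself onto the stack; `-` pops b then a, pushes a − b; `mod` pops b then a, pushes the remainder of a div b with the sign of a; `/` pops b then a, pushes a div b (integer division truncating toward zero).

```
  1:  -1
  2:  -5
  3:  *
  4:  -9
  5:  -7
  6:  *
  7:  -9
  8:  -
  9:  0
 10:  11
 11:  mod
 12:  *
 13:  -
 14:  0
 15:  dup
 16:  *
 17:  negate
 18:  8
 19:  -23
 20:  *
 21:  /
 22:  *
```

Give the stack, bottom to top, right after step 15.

[5, 0, 0]

-1  -> [-1]
-5  -> [-1, -5]
*   -> [5]
-9  -> [5, -9]
-7  -> [5, -9, -7]
*   -> [5, 63]
-9  -> [5, 63, -9]
-   -> [5, 72]
0   -> [5, 72, 0]
11  -> [5, 72, 0, 11]
mod -> [5, 72, 0]
*   -> [5, 0]
-   -> [5]
0   -> [5, 0]
dup -> [5, 0, 0]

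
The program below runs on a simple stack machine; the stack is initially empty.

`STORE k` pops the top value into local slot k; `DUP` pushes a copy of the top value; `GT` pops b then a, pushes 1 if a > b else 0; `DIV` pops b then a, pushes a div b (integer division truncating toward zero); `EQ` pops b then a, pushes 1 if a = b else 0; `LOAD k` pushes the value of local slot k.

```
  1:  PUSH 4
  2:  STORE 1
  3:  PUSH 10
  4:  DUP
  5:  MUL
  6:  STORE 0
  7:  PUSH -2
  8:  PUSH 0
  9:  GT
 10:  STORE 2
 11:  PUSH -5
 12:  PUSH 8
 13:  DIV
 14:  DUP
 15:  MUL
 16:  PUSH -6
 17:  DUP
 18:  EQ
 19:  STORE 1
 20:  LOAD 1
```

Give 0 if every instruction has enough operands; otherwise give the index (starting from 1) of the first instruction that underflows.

PUSH 4   4
STORE 1  (empty)
PUSH 10  10
DUP      10 10
MUL      100
STORE 0  (empty)
PUSH -2  -2
PUSH 0   -2 0
GT       0
STORE 2  (empty)
PUSH -5  -5
PUSH 8   -5 8
DIV      0
DUP      0 0
MUL      0
PUSH -6  0 -6
DUP      0 -6 -6
EQ       0 1
STORE 1  0
LOAD 1   0 1

0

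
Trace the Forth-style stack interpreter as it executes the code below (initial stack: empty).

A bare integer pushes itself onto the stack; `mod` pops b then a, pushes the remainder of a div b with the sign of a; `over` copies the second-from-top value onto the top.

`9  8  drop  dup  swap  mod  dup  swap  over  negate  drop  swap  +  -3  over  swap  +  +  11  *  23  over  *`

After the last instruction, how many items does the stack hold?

2

9      : 9
8      : 9 8
drop   : 9
dup    : 9 9
swap   : 9 9
mod    : 0
dup    : 0 0
swap   : 0 0
over   : 0 0 0
negate : 0 0 0
drop   : 0 0
swap   : 0 0
+      : 0
-3     : 0 -3
over   : 0 -3 0
swap   : 0 0 -3
+      : 0 -3
+      : -3
11     : -3 11
*      : -33
23     : -33 23
over   : -33 23 -33
*      : -33 -759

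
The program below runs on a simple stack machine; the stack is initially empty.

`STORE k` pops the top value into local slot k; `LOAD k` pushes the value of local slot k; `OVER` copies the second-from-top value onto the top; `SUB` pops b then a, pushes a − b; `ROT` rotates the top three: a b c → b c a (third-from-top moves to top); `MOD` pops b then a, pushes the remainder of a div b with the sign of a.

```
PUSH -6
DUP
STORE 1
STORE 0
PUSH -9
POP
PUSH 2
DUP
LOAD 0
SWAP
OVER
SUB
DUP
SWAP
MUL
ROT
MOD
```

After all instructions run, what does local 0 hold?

-6

PUSH -6 → -6
DUP     → -6 -6
STORE 1 → -6
STORE 0 → (empty)
PUSH -9 → -9
POP     → (empty)
PUSH 2  → 2
DUP     → 2 2
LOAD 0  → 2 2 -6
SWAP    → 2 -6 2
OVER    → 2 -6 2 -6
SUB     → 2 -6 8
DUP     → 2 -6 8 8
SWAP    → 2 -6 8 8
MUL     → 2 -6 64
ROT     → -6 64 2
MOD     → -6 0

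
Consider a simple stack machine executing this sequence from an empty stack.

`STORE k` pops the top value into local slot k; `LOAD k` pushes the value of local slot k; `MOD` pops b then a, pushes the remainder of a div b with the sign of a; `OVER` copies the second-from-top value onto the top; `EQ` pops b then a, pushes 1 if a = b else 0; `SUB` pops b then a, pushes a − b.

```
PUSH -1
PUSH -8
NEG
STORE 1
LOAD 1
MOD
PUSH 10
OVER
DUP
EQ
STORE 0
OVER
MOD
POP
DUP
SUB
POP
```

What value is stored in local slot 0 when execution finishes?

PUSH -1 : [-1]
PUSH -8 : [-1, -8]
NEG     : [-1, 8]
STORE 1 : [-1]
LOAD 1  : [-1, 8]
MOD     : [-1]
PUSH 10 : [-1, 10]
OVER    : [-1, 10, -1]
DUP     : [-1, 10, -1, -1]
EQ      : [-1, 10, 1]
STORE 0 : [-1, 10]
OVER    : [-1, 10, -1]
MOD     : [-1, 0]
POP     : [-1]
DUP     : [-1, -1]
SUB     : [0]
POP     : []

1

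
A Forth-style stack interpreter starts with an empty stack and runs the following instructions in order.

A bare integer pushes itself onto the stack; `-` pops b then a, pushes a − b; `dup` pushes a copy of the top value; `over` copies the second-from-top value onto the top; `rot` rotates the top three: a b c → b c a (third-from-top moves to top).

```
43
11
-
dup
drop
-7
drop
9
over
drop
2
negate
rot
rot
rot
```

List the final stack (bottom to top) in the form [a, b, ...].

[32, 9, -2]

43     -> [43]
11     -> [43, 11]
-      -> [32]
dup    -> [32, 32]
drop   -> [32]
-7     -> [32, -7]
drop   -> [32]
9      -> [32, 9]
over   -> [32, 9, 32]
drop   -> [32, 9]
2      -> [32, 9, 2]
negate -> [32, 9, -2]
rot    -> [9, -2, 32]
rot    -> [-2, 32, 9]
rot    -> [32, 9, -2]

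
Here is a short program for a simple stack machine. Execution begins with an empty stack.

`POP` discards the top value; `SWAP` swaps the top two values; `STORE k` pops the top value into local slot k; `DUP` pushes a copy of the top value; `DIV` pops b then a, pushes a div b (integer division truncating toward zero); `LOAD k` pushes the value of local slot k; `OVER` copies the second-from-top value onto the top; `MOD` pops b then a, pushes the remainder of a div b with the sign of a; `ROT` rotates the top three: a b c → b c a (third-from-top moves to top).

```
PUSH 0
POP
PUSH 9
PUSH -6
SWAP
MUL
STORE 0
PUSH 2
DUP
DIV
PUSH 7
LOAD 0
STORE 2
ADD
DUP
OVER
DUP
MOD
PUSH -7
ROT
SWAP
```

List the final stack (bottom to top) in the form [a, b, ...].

PUSH 0  → 0
POP     → (empty)
PUSH 9  → 9
PUSH -6 → 9 -6
SWAP    → -6 9
MUL     → -54
STORE 0 → (empty)
PUSH 2  → 2
DUP     → 2 2
DIV     → 1
PUSH 7  → 1 7
LOAD 0  → 1 7 -54
STORE 2 → 1 7
ADD     → 8
DUP     → 8 8
OVER    → 8 8 8
DUP     → 8 8 8 8
MOD     → 8 8 0
PUSH -7 → 8 8 0 -7
ROT     → 8 0 -7 8
SWAP    → 8 0 8 -7

[8, 0, 8, -7]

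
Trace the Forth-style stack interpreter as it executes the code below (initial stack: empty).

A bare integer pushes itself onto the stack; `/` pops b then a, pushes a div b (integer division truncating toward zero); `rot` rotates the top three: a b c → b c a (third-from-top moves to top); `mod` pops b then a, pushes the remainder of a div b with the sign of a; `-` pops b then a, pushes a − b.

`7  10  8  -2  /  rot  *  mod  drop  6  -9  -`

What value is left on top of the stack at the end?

15

7    : 7
10   : 7 10
8    : 7 10 8
-2   : 7 10 8 -2
/    : 7 10 -4
rot  : 10 -4 7
*    : 10 -28
mod  : 10
drop : (empty)
6    : 6
-9   : 6 -9
-    : 15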